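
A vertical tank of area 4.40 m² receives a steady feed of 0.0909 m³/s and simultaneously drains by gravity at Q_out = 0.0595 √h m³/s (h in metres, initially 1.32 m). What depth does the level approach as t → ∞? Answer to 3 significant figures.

Unsteady balance on liquid volume: A dh/dt = Q_in − 0.0595 √h. At steady state dh/dt = 0:
Q_in = 0.0595 √h_ss ⇒ √h_ss = 0.0909/0.0595 = 1.5277.
h_ss = 1.5277² = 2.3340 m. (Since h₀ = 1.32 m < h_ss, the level will rise toward this value.)

2.33 m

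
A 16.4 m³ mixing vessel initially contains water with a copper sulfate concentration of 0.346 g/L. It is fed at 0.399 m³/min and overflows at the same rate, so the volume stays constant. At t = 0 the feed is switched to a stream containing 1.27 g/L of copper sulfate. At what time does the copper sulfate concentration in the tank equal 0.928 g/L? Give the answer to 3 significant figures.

Transient balance on the dissolved component: V dC/dt = Q(C_in − C), so τ = V/Q = 41.103 min.
C(t) = C_in + (C₀ − C_in) e^(−t/τ). Set C = 0.928 and solve for t:
e^(−t/τ) = (C − C_in)/(C₀ − C_in) = (0.928 − 1.27)/(0.346 − 1.27) = 0.37013
t = −τ ln(…) = 41.103 × 0.99390 = 40.852 min.

40.9 min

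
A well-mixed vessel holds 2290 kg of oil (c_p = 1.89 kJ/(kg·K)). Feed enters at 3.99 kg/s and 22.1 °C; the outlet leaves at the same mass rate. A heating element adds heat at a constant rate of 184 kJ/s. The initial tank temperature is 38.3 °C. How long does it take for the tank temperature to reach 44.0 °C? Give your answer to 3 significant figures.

Unsteady energy balance on the tank contents: M c_p dT/dt = ṁ c_p (T_in − T) + 184.
τ = M/ṁ = 573.93 s; T_ss = T_in + Q̇/(ṁ c_p) = 46.500 °C.
T(t) = T_ss + (T₀ − T_ss) e^(−t/τ). Set T = 44.0:
e^(−t/τ) = (44.0 − 46.500)/(38.3 − 46.500) = 0.30485
t = −573.93 · ln(0.30485) = 681.80 s.

682 s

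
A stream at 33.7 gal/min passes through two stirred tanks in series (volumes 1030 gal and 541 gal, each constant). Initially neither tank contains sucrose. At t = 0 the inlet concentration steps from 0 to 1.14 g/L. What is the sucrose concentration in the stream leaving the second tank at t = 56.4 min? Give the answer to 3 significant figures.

Each tank obeys Vᵢ dCᵢ/dt = Q(Cᵢ₋₁ − Cᵢ), so τᵢ = Vᵢ/Q.
τ₁ = 1030/33.7 = 30.564 min; τ₂ = 541/33.7 = 16.053 min.
Solving the cascade with C₁(0)=C₂(0)=0 gives C₂(t) = C_in[1 − (τ₁ e^(−t/τ₁) − τ₂ e^(−t/τ₂))/(τ₁ − τ₂)].
At t = 56.4: e^(−t/τ₁) = 0.15797, e^(−t/τ₂) = 0.029799.
C₂ = 1.14·[1 − (30.564·0.15797 − 16.053·0.029799)/(14.510)] = 1.14·0.70022 = 0.79825 g/L.

0.798 g/L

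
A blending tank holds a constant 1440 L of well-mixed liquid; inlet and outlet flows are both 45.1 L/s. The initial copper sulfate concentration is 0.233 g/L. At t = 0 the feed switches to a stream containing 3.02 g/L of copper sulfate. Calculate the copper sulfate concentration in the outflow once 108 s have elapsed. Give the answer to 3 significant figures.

2.93 g/L

Species balance on the tank: V dC/dt = Q(C_in − C).
Rewrite as dC/dt + C/τ = C_in/τ, τ = V/Q = 31.929 s.
This is linear first-order; C(t) = C_in + (C₀ − C_in) e^(−t/τ).
C(108) = 3.02 + (0.233 − 3.02)·e^(−108/31.929) = 3.02 + (-2.7870)·0.033962 = 2.9253 g/L.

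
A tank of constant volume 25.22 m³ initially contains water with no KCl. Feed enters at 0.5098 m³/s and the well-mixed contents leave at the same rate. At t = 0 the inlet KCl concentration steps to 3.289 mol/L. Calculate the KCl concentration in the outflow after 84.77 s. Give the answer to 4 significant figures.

2.696 mol/L

Species balance on the tank: V dC/dt = Q(C_in − C).
Time constant τ = V/Q = 25.22/0.5098 = 49.4704 s.
This is linear first-order; C(t) = C_in + (C₀ − C_in) e^(−t/τ).
C(84.77) = 3.289 + (0 − 3.289)·e^(−84.77/49.4704) = 3.289 + (-3.28900)·0.180225 = 2.69624 mol/L.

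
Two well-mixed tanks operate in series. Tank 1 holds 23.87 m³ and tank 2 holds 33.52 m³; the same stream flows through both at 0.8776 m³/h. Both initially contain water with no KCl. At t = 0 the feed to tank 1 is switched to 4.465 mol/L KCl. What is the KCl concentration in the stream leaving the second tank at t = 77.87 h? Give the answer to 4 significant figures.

Each tank obeys Vᵢ dCᵢ/dt = Q(Cᵢ₋₁ − Cᵢ), so τᵢ = Vᵢ/Q.
τ₁ = 23.87/0.8776 = 27.1992 h; τ₂ = 33.52/0.8776 = 38.1951 h.
Solving the cascade with C₁(0)=C₂(0)=0 gives C₂(t) = C_in[1 − (τ₁ e^(−t/τ₁) − τ₂ e^(−t/τ₂))/(τ₁ − τ₂)].
At t = 77.87: e^(−t/τ₁) = 0.0570998, e^(−t/τ₂) = 0.130192.
C₂ = 4.465·[1 − (27.1992·0.0570998 − 38.1951·0.130192)/(-10.9959)] = 4.465·0.689009 = 3.07642 mol/L.

3.076 mol/L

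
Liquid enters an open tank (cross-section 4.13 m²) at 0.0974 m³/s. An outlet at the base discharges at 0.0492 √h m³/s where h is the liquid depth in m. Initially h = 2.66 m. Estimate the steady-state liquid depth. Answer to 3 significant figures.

3.92 m

Level balance: A dh/dt = 0.0974 − 0.0492 √h. Setting dh/dt = 0:
Q_in = 0.0492 √h_ss ⇒ √h_ss = 0.0974/0.0492 = 1.9797.
h_ss = 1.9797² = 3.9191 m. (Since h₀ = 2.66 m < h_ss, the level will rise toward this value.)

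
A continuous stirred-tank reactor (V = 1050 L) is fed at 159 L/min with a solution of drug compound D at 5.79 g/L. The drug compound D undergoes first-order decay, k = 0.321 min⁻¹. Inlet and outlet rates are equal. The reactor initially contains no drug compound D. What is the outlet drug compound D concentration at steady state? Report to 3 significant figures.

1.86 g/L

Accumulation = in − out − consumed: V dC/dt = Q C_in − Q C − k V C.
At steady state: 0 = Q C_in − (Q + kV) C_ss, so C_ss = Q C_in/(Q + kV).
C_ss = 159·5.79/(159 + 0.321·1050) = 920.61/496.05 = 1.8559 g/L.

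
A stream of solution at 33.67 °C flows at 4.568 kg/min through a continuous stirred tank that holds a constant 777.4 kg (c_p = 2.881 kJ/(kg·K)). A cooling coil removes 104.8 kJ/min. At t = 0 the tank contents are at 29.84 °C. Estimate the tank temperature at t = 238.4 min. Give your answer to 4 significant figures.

Heat balance on the well-mixed liquid: M c_p dT/dt = ṁ c_p (T_in − T) − 104.8.
τ = M/ṁ = 170.184 min; T_ss = T_in − Q̇/(ṁ c_p) = 33.67 − 104.8/(4.568·2.881) = 25.7067 °C.
This is linear first-order; T(t) = T_ss + (T₀ − T_ss) e^(−t/τ).
T(238.4) = 25.7067 + (4.13328)·e^(−238.4/170.184) = 25.7067 + (4.13328)·0.246390 = 26.7251 °C.

26.73 °C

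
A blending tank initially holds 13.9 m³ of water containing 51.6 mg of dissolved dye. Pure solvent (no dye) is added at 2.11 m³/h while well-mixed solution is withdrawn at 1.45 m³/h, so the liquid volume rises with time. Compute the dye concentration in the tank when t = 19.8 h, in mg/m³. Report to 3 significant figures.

Let m(t) be the amount of dye. Volume: V(t) = V₀ + (Q_in − Q_out) t = 13.9 + 0.66000 t; V(19.8) = 26.968 m³.
Solute balance: dm/dt = 0 − Q_out C = −Q_out m/V(t).
Separate: dm/m = −Q_out dt/V(t) ⇒ ln(m/m₀) = −(Q_out/(Q_in−Q_out)) ln(V/V₀).
m = m₀ (V₀/V)^(Q_out/(Q_in−Q_out)) = 51.6 × (13.9/26.968)^(2.1970) = 12.031 mg.
C = m/V = 12.031/26.968 = 0.44611 mg/m³.

0.446 mg/m³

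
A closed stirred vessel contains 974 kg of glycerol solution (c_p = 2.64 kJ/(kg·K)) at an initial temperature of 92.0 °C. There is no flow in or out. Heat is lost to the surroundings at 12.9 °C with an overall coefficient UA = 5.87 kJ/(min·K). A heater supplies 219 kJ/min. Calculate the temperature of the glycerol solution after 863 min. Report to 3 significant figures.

56.0 °C

Lumped-capacitance energy balance: M c_p dT/dt = UA(T_amb − T) + Q̇.
dT/dt = (T_ss − T)/τ with T_ss = T_amb + Q̇/UA = 12.9 + 219/5.87 = 50.208 °C, τ = M c_p/UA = 974·2.64/5.87 = 438.05 min.
This is linear first-order; T(t) = T_ss + (T₀ − T_ss) e^(−t/τ).
T(863) = 50.208 + (41.792)·0.13944 = 56.036 °C.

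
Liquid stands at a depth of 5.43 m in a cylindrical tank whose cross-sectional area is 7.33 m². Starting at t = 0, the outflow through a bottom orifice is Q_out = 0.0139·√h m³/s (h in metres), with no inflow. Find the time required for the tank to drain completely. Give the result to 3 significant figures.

2460 s

A dh/dt = −Q_out = −0.0139 √h.
Separate and integrate: 2(√h − √h₀) = −(0.0139/A) t.
Set h = 0: 2√h₀ = (0.0139/A) t_empty ⇒ t_empty = 2A√h₀/0.0139.
t_empty = 2·7.33·√5.43/0.0139 = 14.660·2.3302/0.0139 = 2457.6 s.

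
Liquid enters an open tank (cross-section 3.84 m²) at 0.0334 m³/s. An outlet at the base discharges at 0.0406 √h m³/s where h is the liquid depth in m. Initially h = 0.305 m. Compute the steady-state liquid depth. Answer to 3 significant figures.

0.677 m

Accumulation of liquid (constant cross-section A): A dh/dt = Q_in − 0.0406 √h. At steady state dh/dt = 0:
Q_in = 0.0406 √h_ss ⇒ √h_ss = 0.0334/0.0406 = 0.82266.
h_ss = 0.82266² = 0.67677 m. (Since h₀ = 0.305 m < h_ss, the level will rise toward this value.)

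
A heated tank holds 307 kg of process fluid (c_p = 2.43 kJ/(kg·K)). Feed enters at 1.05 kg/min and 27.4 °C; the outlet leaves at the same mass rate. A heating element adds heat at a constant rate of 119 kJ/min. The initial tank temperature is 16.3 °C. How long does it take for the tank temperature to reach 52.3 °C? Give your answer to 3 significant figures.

M c_p dT/dt = ṁ c_p (T_in − T) + Q̇.
τ = M/ṁ = 292.38 min; T_ss = T_in + Q̇/(ṁ c_p) = 74.039 °C.
T(t) = T_ss + (T₀ − T_ss) e^(−t/τ). Set T = 52.3:
e^(−t/τ) = (52.3 − 74.039)/(16.3 − 74.039) = 0.37651
t = −292.38 · ln(0.37651) = 285.60 min.

286 min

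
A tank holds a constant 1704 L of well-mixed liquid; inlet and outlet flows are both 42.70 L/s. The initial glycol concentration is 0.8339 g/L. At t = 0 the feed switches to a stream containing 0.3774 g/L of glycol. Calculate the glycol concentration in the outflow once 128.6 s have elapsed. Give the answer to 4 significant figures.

0.3956 g/L

Species balance on the tank: V dC/dt = Q(C_in − C).
So dC/dt = (C_in − C)/τ with τ = V/Q = 1704/42.70 = 39.9063 s.
This is linear first-order; C(t) = C_in + (C₀ − C_in) e^(−t/τ).
C(128.6) = 0.3774 + (0.8339 − 0.3774)·e^(−128.6/39.9063) = 0.3774 + (0.456500)·0.0398534 = 0.395593 g/L.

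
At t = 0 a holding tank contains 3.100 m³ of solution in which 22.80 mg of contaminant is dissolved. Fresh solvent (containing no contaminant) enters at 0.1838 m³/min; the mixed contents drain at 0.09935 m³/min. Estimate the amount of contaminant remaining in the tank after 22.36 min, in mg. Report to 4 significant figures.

Total volume: dV/dt = Q_in − Q_out = 0.0844500 m³/min, so V(t) = 3.100 + 0.0844500 t and V(22.36) = 4.98830 m³.
Solute balance: dm/dt = 0 − Q_out C = −Q_out m/V(t).
Separate: dm/m = −Q_out dt/V(t) ⇒ ln(m/m₀) = −(Q_out/(Q_in−Q_out)) ln(V/V₀).
m = m₀ (V₀/V)^(Q_out/(Q_in−Q_out)) = 22.80 × (3.100/4.98830)^(1.17644) = 13.0285 mg.

13.03 mg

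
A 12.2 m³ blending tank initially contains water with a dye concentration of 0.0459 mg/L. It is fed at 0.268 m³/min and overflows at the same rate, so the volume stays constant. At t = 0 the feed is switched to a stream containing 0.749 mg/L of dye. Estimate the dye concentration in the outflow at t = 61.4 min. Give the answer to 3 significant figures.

Species balance on the tank: V dC/dt = Q(C_in − C).
Time constant τ = V/Q = 12.2/0.268 = 45.522 min.
C approaches C_in exponentially: C(t) = C_in + (C₀ − C_in) e^(−t/τ).
C(61.4) = 0.749 + (0.0459 − 0.749)·e^(−61.4/45.522) = 0.749 + (-0.70310)·0.25955 = 0.56651 mg/L.

0.567 mg/L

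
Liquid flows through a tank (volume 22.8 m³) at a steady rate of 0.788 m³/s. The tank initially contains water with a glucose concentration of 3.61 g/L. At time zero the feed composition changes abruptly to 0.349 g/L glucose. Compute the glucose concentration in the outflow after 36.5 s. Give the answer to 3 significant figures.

Transient balance on the dissolved component: V dC/dt = Q(C_in − C).
So dC/dt = (C_in − C)/τ with τ = V/Q = 22.8/0.788 = 28.934 s.
Solution: C(t) = C_in + (C₀ − C_in) e^(−t/τ).
C(36.5) = 0.349 + (3.61 − 0.349)·e^(−36.5/28.934) = 0.349 + (3.2610)·0.28323 = 1.2726 g/L.

1.27 g/L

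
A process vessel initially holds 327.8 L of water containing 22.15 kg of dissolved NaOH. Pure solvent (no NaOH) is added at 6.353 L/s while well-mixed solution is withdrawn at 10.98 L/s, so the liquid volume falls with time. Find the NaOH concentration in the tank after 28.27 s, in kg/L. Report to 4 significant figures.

0.03358 kg/L

Total volume: dV/dt = Q_in − Q_out = -4.62700 L/s, so V(t) = 327.8 − 4.62700 t and V(28.27) = 196.995 L.
Solute balance: dm/dt = 0 − Q_out C = −Q_out m/V(t).
Separate: dm/m = −Q_out dt/V(t) ⇒ ln(m/m₀) = −(Q_out/(Q_in−Q_out)) ln(V/V₀).
m = m₀ (V₀/V)^(Q_out/(Q_in−Q_out)) = 22.15 × (327.8/196.995)^(-2.37303) = 6.61558 kg.
C = m/V = 6.61558/196.995 = 0.0335825 kg/L.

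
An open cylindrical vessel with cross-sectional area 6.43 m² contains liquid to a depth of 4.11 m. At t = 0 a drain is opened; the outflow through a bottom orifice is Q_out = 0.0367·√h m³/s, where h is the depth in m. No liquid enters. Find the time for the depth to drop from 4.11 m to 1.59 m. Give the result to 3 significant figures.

269 s

Unsteady balance on liquid volume: A dh/dt = −0.0367 √h.
∫ h^(−1/2) dh = −(0.0367/A) ∫ dt, giving 2√h = 2√h₀ − (0.0367/A) t.
t = 2A(√h₀ − √h)/0.0367 = 2·6.43·(√4.11 − √1.59)/0.0367
  = 12.860 × (2.0273 − 1.2610) / 0.0367 = 268.54 s.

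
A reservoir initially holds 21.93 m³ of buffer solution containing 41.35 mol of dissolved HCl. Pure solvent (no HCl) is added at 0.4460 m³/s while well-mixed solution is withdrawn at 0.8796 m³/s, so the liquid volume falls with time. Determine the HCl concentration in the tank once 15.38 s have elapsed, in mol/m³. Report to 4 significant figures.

Let m(t) be the amount of HCl. Volume: V(t) = V₀ + (Q_in − Q_out) t = 21.93 − 0.433600 t; V(15.38) = 15.2612 m³.
No HCl enters, so dm/dt = −Q_out · (m/V).
Separate: dm/m = −Q_out dt/V(t) ⇒ ln(m/m₀) = −(Q_out/(Q_in−Q_out)) ln(V/V₀).
m = m₀ (V₀/V)^(Q_out/(Q_in−Q_out)) = 41.35 × (21.93/15.2612)^(-2.02860) = 19.8187 mol.
C = m/V = 19.8187/15.2612 = 1.29863 mol/m³.

1.299 mol/m³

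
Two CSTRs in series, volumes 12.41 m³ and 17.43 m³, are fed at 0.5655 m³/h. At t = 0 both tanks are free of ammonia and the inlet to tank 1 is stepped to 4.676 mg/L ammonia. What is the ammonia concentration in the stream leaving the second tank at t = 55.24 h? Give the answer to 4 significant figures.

2.904 mg/L

Species balance on tank i: dCᵢ/dt = (Cᵢ₋₁ − Cᵢ)/τᵢ with τᵢ = Vᵢ/Q.
τ₁ = 12.41/0.5655 = 21.9452 h; τ₂ = 17.43/0.5655 = 30.8223 h.
Solving the cascade with C₁(0)=C₂(0)=0 gives C₂(t) = C_in[1 − (τ₁ e^(−t/τ₁) − τ₂ e^(−t/τ₂))/(τ₁ − τ₂)].
At t = 55.24: e^(−t/τ₁) = 0.0806867, e^(−t/τ₂) = 0.166592.
C₂ = 4.676·[1 − (21.9452·0.0806867 − 30.8223·0.166592)/(-8.87710)] = 4.676·0.621042 = 2.90399 mg/L.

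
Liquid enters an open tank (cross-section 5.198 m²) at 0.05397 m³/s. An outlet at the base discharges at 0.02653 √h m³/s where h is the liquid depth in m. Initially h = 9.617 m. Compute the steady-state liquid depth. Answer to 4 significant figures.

4.138 m

Mass balance (ρ constant): A dh/dt = Q_in − 0.02653 √h. At steady state dh/dt = 0:
Q_in = 0.02653 √h_ss ⇒ √h_ss = 0.05397/0.02653 = 2.03430.
h_ss = 2.03430² = 4.13838 m. (Since h₀ = 9.617 m > h_ss, the level will fall toward this value.)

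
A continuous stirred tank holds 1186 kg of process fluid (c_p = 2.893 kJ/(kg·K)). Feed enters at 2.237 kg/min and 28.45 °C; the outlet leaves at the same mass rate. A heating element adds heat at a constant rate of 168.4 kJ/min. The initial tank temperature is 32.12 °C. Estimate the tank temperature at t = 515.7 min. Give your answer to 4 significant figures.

46.02 °C

M c_p dT/dt = ṁ c_p (T_in − T) + Q̇.
Rearrange: dT/dt = (T_ss − T)/τ with τ = M/ṁ = 530.174 min and T_ss = T_in + Q̇/(ṁ c_p) = 54.4712 °C.
Solution: T(t) = T_ss + (T₀ − T_ss) e^(−t/τ).
T(515.7) = 54.4712 + (-22.3512)·e^(−515.7/530.174) = 54.4712 + (-22.3512)·0.378061 = 46.0211 °C.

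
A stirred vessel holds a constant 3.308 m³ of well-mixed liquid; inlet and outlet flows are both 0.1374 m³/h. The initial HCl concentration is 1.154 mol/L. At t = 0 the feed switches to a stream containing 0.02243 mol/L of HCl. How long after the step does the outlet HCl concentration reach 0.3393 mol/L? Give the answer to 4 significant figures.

30.65 h

Unsteady species balance (constant V, well mixed): V dC/dt = Q(C_in − C), so τ = V/Q = 24.0757 h.
C(t) = C_in + (C₀ − C_in) e^(−t/τ). Set C = 0.3393 and solve for t:
e^(−t/τ) = (C − C_in)/(C₀ − C_in) = (0.3393 − 0.02243)/(1.154 − 0.02243) = 0.280027
t = −τ ln(…) = 24.0757 × 1.27287 = 30.6452 h.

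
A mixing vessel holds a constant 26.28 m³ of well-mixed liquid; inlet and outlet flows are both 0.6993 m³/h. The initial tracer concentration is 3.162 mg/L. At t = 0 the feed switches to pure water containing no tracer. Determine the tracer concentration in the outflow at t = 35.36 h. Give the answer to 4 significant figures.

1.234 mg/L

Unsteady species balance (constant V, well mixed): V dC/dt = Q(C_in − C).
Rewrite as dC/dt + C/τ = C_in/τ, τ = V/Q = 37.5804 h.
C approaches C_in exponentially: C(t) = C_in + (C₀ − C_in) e^(−t/τ).
C(35.36) = 0 + (3.162 − 0)·e^(−35.36/37.5804) = 0 + (3.16200)·0.390271 = 1.23404 mg/L.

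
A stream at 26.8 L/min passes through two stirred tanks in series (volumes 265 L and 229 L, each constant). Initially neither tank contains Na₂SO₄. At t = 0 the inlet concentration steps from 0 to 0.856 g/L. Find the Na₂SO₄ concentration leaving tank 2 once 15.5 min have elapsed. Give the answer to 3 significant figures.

Each tank obeys Vᵢ dCᵢ/dt = Q(Cᵢ₋₁ − Cᵢ), so τᵢ = Vᵢ/Q.
τ₁ = 265/26.8 = 9.8881 min; τ₂ = 229/26.8 = 8.5448 min.
Solving the cascade with C₁(0)=C₂(0)=0 gives C₂(t) = C_in[1 − (τ₁ e^(−t/τ₁) − τ₂ e^(−t/τ₂))/(τ₁ − τ₂)].
At t = 15.5: e^(−t/τ₁) = 0.20856, e^(−t/τ₂) = 0.16301.
C₂ = 0.856·[1 − (9.8881·0.20856 − 8.5448·0.16301)/(1.3433)] = 0.856·0.50169 = 0.42945 g/L.

0.429 g/L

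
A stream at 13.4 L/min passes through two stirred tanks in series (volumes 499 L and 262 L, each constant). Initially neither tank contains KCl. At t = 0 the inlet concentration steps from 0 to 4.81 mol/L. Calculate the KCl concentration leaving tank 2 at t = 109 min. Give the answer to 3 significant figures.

Time constants: τᵢ = Vᵢ/Q for each well-mixed tank.
τ₁ = 499/13.4 = 37.239 min; τ₂ = 262/13.4 = 19.552 min.
Solving the cascade with C₁(0)=C₂(0)=0 gives C₂(t) = C_in[1 − (τ₁ e^(−t/τ₁) − τ₂ e^(−t/τ₂))/(τ₁ − τ₂)].
At t = 109: e^(−t/τ₁) = 0.053555, e^(−t/τ₂) = 0.0037922.
C₂ = 4.81·[1 − (37.239·0.053555 − 19.552·0.0037922)/(17.687)] = 4.81·0.89143 = 4.2878 mol/L.

4.29 mol/L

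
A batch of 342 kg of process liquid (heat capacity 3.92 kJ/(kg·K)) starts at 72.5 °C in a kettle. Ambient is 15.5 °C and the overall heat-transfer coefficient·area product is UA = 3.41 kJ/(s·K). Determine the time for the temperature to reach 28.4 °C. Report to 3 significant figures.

584 s

M c_p dT/dt = −UA(T − T_amb).
τ = M c_p/UA = 393.15 s; T_ss = T_amb = 15.500 °C.
T(t) = T_ss + (T₀ − T_ss)e^(−t/τ); set T = 28.4:
t = −τ ln[(T − T_ss)/(T₀ − T_ss)] = −393.15 · ln(0.22632) = 584.15 s.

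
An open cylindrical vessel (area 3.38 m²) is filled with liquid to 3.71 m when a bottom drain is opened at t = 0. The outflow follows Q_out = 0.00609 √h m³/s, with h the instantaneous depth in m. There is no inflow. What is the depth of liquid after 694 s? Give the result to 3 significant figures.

1.69 m

Volume balance on the tank: A dh/dt = −0.00609 √h.
∫ h^(−1/2) dh = −(0.00609/A) ∫ dt, giving 2√h = 2√h₀ − (0.00609/A) t.
√h = √3.71 − 0.00609·694/(2·3.38) = 1.9261 − 0.62522 = 1.3009.
h = 1.3009² = 1.6924 m.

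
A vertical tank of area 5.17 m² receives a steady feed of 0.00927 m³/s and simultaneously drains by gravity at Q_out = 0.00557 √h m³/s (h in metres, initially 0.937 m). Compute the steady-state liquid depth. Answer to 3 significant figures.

A dh/dt = Q_in − 0.00557 √h. Steady state requires inflow = outflow:
Q_in = 0.00557 √h_ss ⇒ √h_ss = 0.00927/0.00557 = 1.6643.
h_ss = 1.6643² = 2.7698 m. (Since h₀ = 0.937 m < h_ss, the level will rise toward this value.)

2.77 m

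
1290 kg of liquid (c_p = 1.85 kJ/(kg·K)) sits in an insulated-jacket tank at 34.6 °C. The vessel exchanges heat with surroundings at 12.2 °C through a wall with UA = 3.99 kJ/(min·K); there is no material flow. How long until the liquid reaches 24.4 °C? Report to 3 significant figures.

363 min

Lumped-capacitance energy balance: M c_p dT/dt = UA(T_amb − T).
τ = M c_p/UA = 598.12 min; T_ss = T_amb = 12.200 °C.
T(t) = T_ss + (T₀ − T_ss)e^(−t/τ); set T = 24.4:
t = −τ ln[(T − T_ss)/(T₀ − T_ss)] = −598.12 · ln(0.54464) = 363.43 min.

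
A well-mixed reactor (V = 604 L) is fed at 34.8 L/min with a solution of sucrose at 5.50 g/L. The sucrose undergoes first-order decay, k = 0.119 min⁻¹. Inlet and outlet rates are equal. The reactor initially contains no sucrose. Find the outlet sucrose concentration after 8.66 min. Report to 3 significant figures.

1.41 g/L

Species balance: V dC/dt = Q C_in − Q C − k V C.
dC/dt = (Q/V) C_in − (Q/V + k) C; effective rate a = Q/V + k = 0.057616 + 0.119 = 0.17662 min⁻¹.
C_ss = Q C_in/(Q + kV) = 1.7942 g/L; C(t) = C_ss + (C₀ − C_ss) e^(−a t).
C(8.66) = 1.7942 + (-1.7942)·e^(−0.17662·8.66) = 1.7942 + (-1.7942)·0.21665 = 1.4055 g/L.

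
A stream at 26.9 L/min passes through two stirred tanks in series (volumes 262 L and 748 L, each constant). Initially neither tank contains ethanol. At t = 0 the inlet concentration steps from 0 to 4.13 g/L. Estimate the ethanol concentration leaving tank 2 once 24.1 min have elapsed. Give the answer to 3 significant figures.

Each tank obeys Vᵢ dCᵢ/dt = Q(Cᵢ₋₁ − Cᵢ), so τᵢ = Vᵢ/Q.
τ₁ = 262/26.9 = 9.7398 min; τ₂ = 748/26.9 = 27.807 min.
Tank 1: C₁ = C_in(1 − e^(−t/τ₁)). Tank 2 (τ₁ ≠ τ₂): C₂ = C_in[1 − (τ₁ e^(−t/τ₁) − τ₂ e^(−t/τ₂))/(τ₁ − τ₂)].
At t = 24.1: e^(−t/τ₁) = 0.084214, e^(−t/τ₂) = 0.42034.
C₂ = 4.13·[1 − (9.7398·0.084214 − 27.807·0.42034)/(-18.067)] = 4.13·0.39846 = 1.6456 g/L.

1.65 g/L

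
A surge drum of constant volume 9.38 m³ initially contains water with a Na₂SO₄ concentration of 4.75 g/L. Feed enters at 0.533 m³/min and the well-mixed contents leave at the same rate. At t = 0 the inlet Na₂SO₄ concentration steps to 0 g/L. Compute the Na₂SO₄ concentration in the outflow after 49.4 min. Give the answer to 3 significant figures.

Transient balance on the dissolved component: V dC/dt = Q(C_in − C).
So dC/dt = (C_in − C)/τ with τ = V/Q = 9.38/0.533 = 17.598 min.
C approaches C_in exponentially: C(t) = C_in + (C₀ − C_in) e^(−t/τ).
C(49.4) = 0 + (4.75 − 0)·e^(−49.4/17.598) = 0 + (4.7500)·0.060382 = 0.28682 g/L.

0.287 g/L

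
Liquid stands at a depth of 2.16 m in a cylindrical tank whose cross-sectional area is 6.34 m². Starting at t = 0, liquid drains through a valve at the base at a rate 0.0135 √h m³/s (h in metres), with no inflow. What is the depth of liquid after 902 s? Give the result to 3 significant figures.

With no inflow, A dh/dt = −0.0135 √h.
∫ h^(−1/2) dh = −(0.0135/A) ∫ dt, giving 2√h = 2√h₀ − (0.0135/A) t.
√h = √2.16 − 0.0135·902/(2·6.34) = 1.4697 − 0.96033 = 0.50936.
h = 0.50936² = 0.25945 m.

0.259 m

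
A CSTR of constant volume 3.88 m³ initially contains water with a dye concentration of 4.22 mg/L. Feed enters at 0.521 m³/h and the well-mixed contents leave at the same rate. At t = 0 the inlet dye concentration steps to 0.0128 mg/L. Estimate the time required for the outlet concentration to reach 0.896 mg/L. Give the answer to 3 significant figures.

Unsteady species balance (constant V, well mixed): V dC/dt = Q(C_in − C), so τ = V/Q = 7.4472 h.
C(t) = C_in + (C₀ − C_in) e^(−t/τ). Set C = 0.896 and solve for t:
e^(−t/τ) = (C − C_in)/(C₀ − C_in) = (0.896 − 0.0128)/(4.22 − 0.0128) = 0.20993
t = −τ ln(…) = 7.4472 × 1.5610 = 11.625 h.

11.6 h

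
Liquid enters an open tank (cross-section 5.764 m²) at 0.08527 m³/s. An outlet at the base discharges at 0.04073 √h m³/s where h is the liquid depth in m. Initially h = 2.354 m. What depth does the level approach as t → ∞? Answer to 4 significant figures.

Unsteady balance on liquid volume: A dh/dt = Q_in − 0.04073 √h. At steady state dh/dt = 0:
Q_in = 0.04073 √h_ss ⇒ √h_ss = 0.08527/0.04073 = 2.09354.
h_ss = 2.09354² = 4.38292 m. (Since h₀ = 2.354 m < h_ss, the level will rise toward this value.)

4.383 m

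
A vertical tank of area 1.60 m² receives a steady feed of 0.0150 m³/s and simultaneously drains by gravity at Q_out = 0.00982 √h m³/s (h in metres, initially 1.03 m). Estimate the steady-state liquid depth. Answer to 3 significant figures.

Level balance: A dh/dt = 0.0150 − 0.00982 √h. Setting dh/dt = 0:
Q_in = 0.00982 √h_ss ⇒ √h_ss = 0.0150/0.00982 = 1.5275.
h_ss = 1.5275² = 2.3332 m. (Since h₀ = 1.03 m < h_ss, the level will rise toward this value.)

2.33 m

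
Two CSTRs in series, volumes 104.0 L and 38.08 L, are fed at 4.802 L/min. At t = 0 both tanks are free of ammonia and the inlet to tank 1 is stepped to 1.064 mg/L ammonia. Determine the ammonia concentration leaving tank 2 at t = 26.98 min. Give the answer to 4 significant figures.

0.6015 mg/L

Species balance on tank i: dCᵢ/dt = (Cᵢ₋₁ − Cᵢ)/τᵢ with τᵢ = Vᵢ/Q.
τ₁ = 104.0/4.802 = 21.6576 min; τ₂ = 38.08/4.802 = 7.93003 min.
Solving the cascade with C₁(0)=C₂(0)=0 gives C₂(t) = C_in[1 − (τ₁ e^(−t/τ₁) − τ₂ e^(−t/τ₂))/(τ₁ − τ₂)].
At t = 26.98: e^(−t/τ₁) = 0.287725, e^(−t/τ₂) = 0.0332980.
C₂ = 1.064·[1 − (21.6576·0.287725 − 7.93003·0.0332980)/(13.7276)] = 1.064·0.565300 = 0.601479 mg/L.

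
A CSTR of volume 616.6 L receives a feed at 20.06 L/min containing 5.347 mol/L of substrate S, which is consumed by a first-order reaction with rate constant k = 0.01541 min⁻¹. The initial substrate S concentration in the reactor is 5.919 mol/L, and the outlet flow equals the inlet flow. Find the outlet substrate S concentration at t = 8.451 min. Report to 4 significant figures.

Species balance: V dC/dt = Q C_in − Q C − k V C.
dC/dt = (Q/V) C_in − (Q/V + k) C; effective rate a = Q/V + k = 0.0325332 + 0.01541 = 0.0479432 min⁻¹.
C_ss = Q C_in/(Q + kV) = 3.62836 mol/L; C(t) = C_ss + (C₀ − C_ss) e^(−a t).
C(8.451) = 3.62836 + (2.29064)·e^(−0.0479432·8.451) = 3.62836 + (2.29064)·0.666865 = 5.15591 mol/L.

5.156 mol/L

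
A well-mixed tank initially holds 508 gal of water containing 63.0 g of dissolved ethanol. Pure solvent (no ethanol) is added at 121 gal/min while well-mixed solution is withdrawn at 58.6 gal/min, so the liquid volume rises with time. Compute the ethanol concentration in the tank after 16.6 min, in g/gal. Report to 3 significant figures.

Total volume: dV/dt = Q_in − Q_out = 62.400 gal/min, so V(t) = 508 + 62.400 t and V(16.6) = 1543.8 gal.
Species balance (pure solvent in): dm/dt = −Q_out · m/V(t).
dm/m = −Q_out dt/(V₀ + 62.400 t); integrating gives ln(m/m₀) = −(Q_out/(Q_in−Q_out)) ln(V/V₀).
m = m₀ (V₀/V)^(Q_out/(Q_in−Q_out)) = 63.0 × (508/1543.8)^(0.93910) = 22.182 g.
C = m/V = 22.182/1543.8 = 0.014368 g/gal.

0.0144 g/gal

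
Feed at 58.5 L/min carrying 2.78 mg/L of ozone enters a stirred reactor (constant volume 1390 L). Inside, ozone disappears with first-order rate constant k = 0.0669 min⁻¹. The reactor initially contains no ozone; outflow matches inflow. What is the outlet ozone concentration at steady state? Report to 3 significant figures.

1.07 mg/L

V dC/dt = Q(C_in − C) − k V C.
At steady state: 0 = Q C_in − (Q + kV) C_ss, so C_ss = Q C_in/(Q + kV).
C_ss = 58.5·2.78/(58.5 + 0.0669·1390) = 162.63/151.49 = 1.0735 mg/L.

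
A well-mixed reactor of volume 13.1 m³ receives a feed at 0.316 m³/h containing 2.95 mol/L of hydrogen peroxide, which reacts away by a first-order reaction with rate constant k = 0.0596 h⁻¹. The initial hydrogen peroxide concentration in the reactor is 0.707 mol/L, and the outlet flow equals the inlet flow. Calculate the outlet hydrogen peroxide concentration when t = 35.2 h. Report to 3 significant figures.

V dC/dt = Q(C_in − C) − k V C.
This is linear with rate a = Q/V + k = 0.083722 h⁻¹.
C_ss = Q C_in/(Q + kV) = 0.84996 mol/L; C(t) = C_ss + (C₀ − C_ss) e^(−a t).
C(35.2) = 0.84996 + (-0.14296)·e^(−0.083722·35.2) = 0.84996 + (-0.14296)·0.052496 = 0.84245 mol/L.

0.842 mol/L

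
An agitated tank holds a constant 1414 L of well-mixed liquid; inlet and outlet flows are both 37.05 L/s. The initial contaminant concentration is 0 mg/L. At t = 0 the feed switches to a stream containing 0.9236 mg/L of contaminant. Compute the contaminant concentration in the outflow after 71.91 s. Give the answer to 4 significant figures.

Species balance on the tank: V dC/dt = Q(C_in − C).
Time constant τ = V/Q = 1414/37.05 = 38.1646 s.
This is linear first-order; C(t) = C_in + (C₀ − C_in) e^(−t/τ).
C(71.91) = 0.9236 + (0 − 0.9236)·e^(−71.91/38.1646) = 0.9236 + (-0.923600)·0.151950 = 0.783259 mg/L.

0.7833 mg/L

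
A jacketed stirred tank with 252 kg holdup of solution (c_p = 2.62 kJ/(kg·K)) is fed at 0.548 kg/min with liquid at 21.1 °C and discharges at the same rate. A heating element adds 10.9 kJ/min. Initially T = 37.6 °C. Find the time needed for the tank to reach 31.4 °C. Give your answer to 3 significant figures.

First-law balance (no shaft work): M c_p dT/dt = ṁ c_p (T_in − T) + 10.9.
τ = M/ṁ = 459.85 min; T_ss = T_in + Q̇/(ṁ c_p) = 28.692 °C.
T(t) = T_ss + (T₀ − T_ss) e^(−t/τ). Set T = 31.4:
e^(−t/τ) = (31.4 − 28.692)/(37.6 − 28.692) = 0.30401
t = −459.85 · ln(0.30401) = 547.54 min.

548 min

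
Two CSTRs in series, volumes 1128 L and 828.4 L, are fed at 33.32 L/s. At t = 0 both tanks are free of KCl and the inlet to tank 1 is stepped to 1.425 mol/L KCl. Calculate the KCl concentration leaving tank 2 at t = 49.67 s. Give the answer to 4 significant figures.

Each tank obeys Vᵢ dCᵢ/dt = Q(Cᵢ₋₁ − Cᵢ), so τᵢ = Vᵢ/Q.
τ₁ = 1128/33.32 = 33.8535 s; τ₂ = 828.4/33.32 = 24.8619 s.
Tank 1: C₁ = C_in(1 − e^(−t/τ₁)). Tank 2 (τ₁ ≠ τ₂): C₂ = C_in[1 − (τ₁ e^(−t/τ₁) − τ₂ e^(−t/τ₂))/(τ₁ − τ₂)].
At t = 49.67: e^(−t/τ₁) = 0.230570, e^(−t/τ₂) = 0.135629.
C₂ = 1.425·[1 − (33.8535·0.230570 − 24.8619·0.135629)/(8.99160)] = 1.425·0.506918 = 0.722358 mol/L.

0.7224 mol/L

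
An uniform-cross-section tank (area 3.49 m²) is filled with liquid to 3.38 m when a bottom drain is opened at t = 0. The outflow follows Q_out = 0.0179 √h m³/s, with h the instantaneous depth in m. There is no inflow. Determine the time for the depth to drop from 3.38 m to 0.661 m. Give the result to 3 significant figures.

400 s

With no inflow, A dh/dt = −0.0179 √h.
This is separable: 2 d(√h)/dt = −0.0179/A, so √h = √h₀ − (0.0179/(2A)) t.
t = 2A(√h₀ − √h)/0.0179 = 2·3.49·(√3.38 − √0.661)/0.0179
  = 6.9800 × (1.8385 − 0.81302) / 0.0179 = 399.87 s.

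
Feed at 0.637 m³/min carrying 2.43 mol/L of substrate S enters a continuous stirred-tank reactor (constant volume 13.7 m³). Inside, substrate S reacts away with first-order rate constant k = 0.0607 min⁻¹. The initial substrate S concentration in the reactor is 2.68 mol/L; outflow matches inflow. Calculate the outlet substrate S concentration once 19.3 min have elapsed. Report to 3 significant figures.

Accumulation = in − out − consumed: V dC/dt = Q C_in − Q C − k V C.
dC/dt = (Q/V) C_in − (Q/V + k) C; effective rate a = Q/V + k = 0.046496 + 0.0607 = 0.10720 min⁻¹.
C_ss = Q C_in/(Q + kV) = 1.0540 mol/L; C(t) = C_ss + (C₀ − C_ss) e^(−a t).
C(19.3) = 1.0540 + (1.6260)·e^(−0.10720·19.3) = 1.0540 + (1.6260)·0.12633 = 1.2594 mol/L.

1.26 mol/L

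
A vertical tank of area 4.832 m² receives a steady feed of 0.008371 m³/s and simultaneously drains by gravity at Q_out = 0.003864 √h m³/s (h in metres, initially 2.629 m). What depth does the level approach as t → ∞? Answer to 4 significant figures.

4.693 m

A dh/dt = Q_in − 0.003864 √h. Steady state requires inflow = outflow:
Q_in = 0.003864 √h_ss ⇒ √h_ss = 0.008371/0.003864 = 2.16641.
h_ss = 2.16641² = 4.69332 m. (Since h₀ = 2.629 m < h_ss, the level will rise toward this value.)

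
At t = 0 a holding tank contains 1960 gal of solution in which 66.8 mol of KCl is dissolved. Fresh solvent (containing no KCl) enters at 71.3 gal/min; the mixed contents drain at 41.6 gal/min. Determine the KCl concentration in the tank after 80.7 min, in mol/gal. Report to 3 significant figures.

0.00501 mol/gal

Let m(t) be the amount of KCl. Volume: V(t) = V₀ + (Q_in − Q_out) t = 1960 + 29.700 t; V(80.7) = 4356.8 gal.
Species balance (pure solvent in): dm/dt = −Q_out · m/V(t).
Separate: dm/m = −Q_out dt/V(t) ⇒ ln(m/m₀) = −(Q_out/(Q_in−Q_out)) ln(V/V₀).
m = m₀ (V₀/V)^(Q_out/(Q_in−Q_out)) = 66.8 × (1960/4356.8)^(1.4007) = 21.821 mol.
C = m/V = 21.821/4356.8 = 0.0050084 mol/gal.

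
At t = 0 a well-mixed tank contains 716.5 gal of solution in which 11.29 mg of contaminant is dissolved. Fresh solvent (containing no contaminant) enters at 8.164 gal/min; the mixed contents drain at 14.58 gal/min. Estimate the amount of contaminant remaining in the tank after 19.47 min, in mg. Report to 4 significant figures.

7.305 mg

Total volume: dV/dt = Q_in − Q_out = -6.41600 gal/min, so V(t) = 716.5 − 6.41600 t and V(19.47) = 591.580 gal.
No contaminant enters, so dm/dt = −Q_out · (m/V).
dm/m = −Q_out dt/(V₀ − 6.41600 t); integrating gives ln(m/m₀) = −(Q_out/(Q_in−Q_out)) ln(V/V₀).
m = m₀ (V₀/V)^(Q_out/(Q_in−Q_out)) = 11.29 × (716.5/591.580)^(-2.27244) = 7.30502 mg.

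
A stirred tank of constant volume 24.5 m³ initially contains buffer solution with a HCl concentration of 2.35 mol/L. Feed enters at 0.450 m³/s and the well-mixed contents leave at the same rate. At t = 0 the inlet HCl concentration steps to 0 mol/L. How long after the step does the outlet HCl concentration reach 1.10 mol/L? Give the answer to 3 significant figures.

41.3 s

Transient balance on the dissolved component: V dC/dt = Q(C_in − C), so τ = V/Q = 54.444 s.
C(t) = C_in + (C₀ − C_in) e^(−t/τ). Set C = 1.10 and solve for t:
e^(−t/τ) = (C − C_in)/(C₀ − C_in) = (1.10 − 0)/(2.35 − 0) = 0.46809
t = −τ ln(…) = 54.444 × 0.75911 = 41.329 s.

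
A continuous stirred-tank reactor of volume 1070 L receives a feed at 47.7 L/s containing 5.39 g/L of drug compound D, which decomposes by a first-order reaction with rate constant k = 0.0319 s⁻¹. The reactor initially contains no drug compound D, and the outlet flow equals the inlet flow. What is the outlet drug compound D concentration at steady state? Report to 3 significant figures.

Species balance: V dC/dt = Q C_in − Q C − k V C.
At steady state: 0 = Q C_in − (Q + kV) C_ss, so C_ss = Q C_in/(Q + kV).
C_ss = 47.7·5.39/(47.7 + 0.0319·1070) = 257.10/81.833 = 3.1418 g/L.

3.14 g/L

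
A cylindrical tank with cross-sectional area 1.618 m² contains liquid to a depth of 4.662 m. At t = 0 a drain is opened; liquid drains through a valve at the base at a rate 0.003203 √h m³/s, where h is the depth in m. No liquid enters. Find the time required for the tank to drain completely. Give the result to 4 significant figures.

2181 s

With no inflow, A dh/dt = −0.003203 √h.
∫ h^(−1/2) dh = −(0.003203/A) ∫ dt, giving 2√h = 2√h₀ − (0.003203/A) t.
Tank is empty when √h = 0: t_empty = 2A√h₀/0.003203.
t_empty = 2·1.618·√4.662/0.003203 = 3.23600·2.15917/0.003203 = 2181.41 s.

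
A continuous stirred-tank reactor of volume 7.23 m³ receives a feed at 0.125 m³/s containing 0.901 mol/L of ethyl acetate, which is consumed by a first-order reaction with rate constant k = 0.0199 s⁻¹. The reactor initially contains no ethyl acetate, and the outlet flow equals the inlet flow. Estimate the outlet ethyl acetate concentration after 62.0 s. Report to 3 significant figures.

0.377 mol/L

V dC/dt = Q(C_in − C) − k V C.
This is linear with rate a = Q/V + k = 0.037189 s⁻¹.
C_ss = Q C_in/(Q + kV) = 0.41887 mol/L; C(t) = C_ss + (C₀ − C_ss) e^(−a t).
C(62.0) = 0.41887 + (-0.41887)·e^(−0.037189·62.0) = 0.41887 + (-0.41887)·0.099687 = 0.37712 mol/L.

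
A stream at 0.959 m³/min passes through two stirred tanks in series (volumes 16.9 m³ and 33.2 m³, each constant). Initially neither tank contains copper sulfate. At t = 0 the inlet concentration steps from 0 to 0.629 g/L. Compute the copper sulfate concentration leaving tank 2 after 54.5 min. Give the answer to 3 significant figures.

0.393 g/L

Species balance on tank i: dCᵢ/dt = (Cᵢ₋₁ − Cᵢ)/τᵢ with τᵢ = Vᵢ/Q.
τ₁ = 16.9/0.959 = 17.623 min; τ₂ = 33.2/0.959 = 34.619 min.
Solving the cascade with C₁(0)=C₂(0)=0 gives C₂(t) = C_in[1 − (τ₁ e^(−t/τ₁) − τ₂ e^(−t/τ₂))/(τ₁ − τ₂)].
At t = 54.5: e^(−t/τ₁) = 0.045382, e^(−t/τ₂) = 0.20716.
C₂ = 0.629·[1 − (17.623·0.045382 − 34.619·0.20716)/(-16.997)] = 0.629·0.62511 = 0.39319 g/L.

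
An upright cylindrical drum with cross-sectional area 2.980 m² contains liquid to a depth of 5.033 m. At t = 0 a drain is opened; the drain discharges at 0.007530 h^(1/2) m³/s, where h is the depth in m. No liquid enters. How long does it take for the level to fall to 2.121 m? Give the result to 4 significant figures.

623.0 s

Accumulation of liquid (constant cross-section A): A dh/dt = −0.007530 √h.
∫ h^(−1/2) dh = −(0.007530/A) ∫ dt, giving 2√h = 2√h₀ − (0.007530/A) t.
t = 2A(√h₀ − √h)/0.007530 = 2·2.980·(√5.033 − √2.121)/0.007530
  = 5.96000 × (2.24343 − 1.45637) / 0.007530 = 622.966 s.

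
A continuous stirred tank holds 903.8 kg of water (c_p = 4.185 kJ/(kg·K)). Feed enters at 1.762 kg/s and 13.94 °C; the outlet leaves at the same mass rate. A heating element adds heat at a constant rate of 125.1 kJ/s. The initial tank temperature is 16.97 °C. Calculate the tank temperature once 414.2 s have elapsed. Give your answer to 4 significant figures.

24.69 °C

First-law balance (no shaft work): M c_p dT/dt = ṁ c_p (T_in − T) + 125.1.
τ = M/ṁ = 512.940 s; T_ss = T_in + Q̇/(ṁ c_p) = 13.94 + 125.1/(1.762·4.185) = 30.9051 °C.
Integrating: T(t) = T_ss + (T₀ − T_ss) e^(−t/τ).
T(414.2) = 30.9051 + (-13.9351)·e^(−414.2/512.940) = 30.9051 + (-13.9351)·0.445971 = 24.6904 °C.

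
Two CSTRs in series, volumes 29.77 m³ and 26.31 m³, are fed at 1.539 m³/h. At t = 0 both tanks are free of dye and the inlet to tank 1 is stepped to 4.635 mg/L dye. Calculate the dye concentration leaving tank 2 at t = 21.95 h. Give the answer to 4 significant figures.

1.574 mg/L

Time constants: τᵢ = Vᵢ/Q for each well-mixed tank.
τ₁ = 29.77/1.539 = 19.3437 h; τ₂ = 26.31/1.539 = 17.0955 h.
Solving the cascade with C₁(0)=C₂(0)=0 gives C₂(t) = C_in[1 − (τ₁ e^(−t/τ₁) − τ₂ e^(−t/τ₂))/(τ₁ − τ₂)].
At t = 21.95: e^(−t/τ₁) = 0.321507, e^(−t/τ₂) = 0.276938.
C₂ = 4.635·[1 − (19.3437·0.321507 − 17.0955·0.276938)/(2.24821)] = 4.635·0.339583 = 1.57397 mg/L.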